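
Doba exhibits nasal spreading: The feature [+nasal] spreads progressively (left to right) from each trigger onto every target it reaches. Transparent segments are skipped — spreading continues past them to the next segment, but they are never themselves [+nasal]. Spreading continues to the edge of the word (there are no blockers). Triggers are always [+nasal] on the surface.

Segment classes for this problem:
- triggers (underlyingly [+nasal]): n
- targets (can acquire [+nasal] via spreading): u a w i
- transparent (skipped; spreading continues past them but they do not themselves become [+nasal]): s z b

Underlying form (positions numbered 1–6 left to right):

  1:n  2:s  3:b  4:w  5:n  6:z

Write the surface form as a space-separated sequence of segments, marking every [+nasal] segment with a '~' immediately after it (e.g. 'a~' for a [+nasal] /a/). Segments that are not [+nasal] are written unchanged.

n~ s b w~ n~ z

From /n/ at 1 rightward: 2 /s/ transparent; 3 /b/ transparent; 4 /w/ → [+nasal]; 5 /n/ is itself a trigger — this domain ends here.
From /n/ at 5 rightward: 6 /z/ transparent; word edge.
[+nasal] positions on the surface: 1 4 5.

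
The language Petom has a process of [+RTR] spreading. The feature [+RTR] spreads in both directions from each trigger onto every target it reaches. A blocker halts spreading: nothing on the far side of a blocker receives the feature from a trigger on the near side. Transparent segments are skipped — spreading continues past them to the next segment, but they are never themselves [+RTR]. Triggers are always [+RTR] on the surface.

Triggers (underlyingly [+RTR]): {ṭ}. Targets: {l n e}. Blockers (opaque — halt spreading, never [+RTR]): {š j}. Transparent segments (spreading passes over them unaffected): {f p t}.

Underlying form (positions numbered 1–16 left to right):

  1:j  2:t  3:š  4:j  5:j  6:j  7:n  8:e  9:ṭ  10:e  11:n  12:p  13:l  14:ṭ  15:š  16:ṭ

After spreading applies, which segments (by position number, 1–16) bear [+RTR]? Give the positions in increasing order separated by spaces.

From /ṭ/ at 9 rightward: 10 /e/ → [+RTR]; 11 /n/ → [+RTR]; 12 /p/ transparent; 13 /l/ → [+RTR]; 14 /ṭ/ is itself a trigger — this domain ends here.
From /ṭ/ at 9 leftward: 8 /e/ → [+RTR]; 7 /n/ → [+RTR]; 6 /j/ blocks.
From /ṭ/ at 14 rightward: 15 /š/ blocks.
From /ṭ/ at 14 leftward: 13 /l/ → [+RTR]; 12 /p/ transparent; 11 /n/ → [+RTR]; 10 /e/ → [+RTR]; 9 /ṭ/ is itself a trigger — this domain ends here.
From /ṭ/ at 16 rightward: word edge.
From /ṭ/ at 16 leftward: 15 /š/ blocks.

7 8 9 10 11 13 14 16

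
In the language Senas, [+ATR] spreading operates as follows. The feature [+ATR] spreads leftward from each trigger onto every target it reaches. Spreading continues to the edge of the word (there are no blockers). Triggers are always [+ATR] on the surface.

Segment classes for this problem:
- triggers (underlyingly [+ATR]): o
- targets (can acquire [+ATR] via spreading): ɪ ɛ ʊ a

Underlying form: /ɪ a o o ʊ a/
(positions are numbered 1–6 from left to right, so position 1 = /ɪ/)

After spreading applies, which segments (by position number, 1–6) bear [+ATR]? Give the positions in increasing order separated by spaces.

1 2 3 4

From /o/ at 3 leftward: 2 /a/ → [+ATR]; 1 /ɪ/ → [+ATR]; word edge.
From /o/ at 4 leftward: 3 /o/ is itself a trigger — this domain ends here.
Targets with no active source: positions 5 6 stay [-ATR].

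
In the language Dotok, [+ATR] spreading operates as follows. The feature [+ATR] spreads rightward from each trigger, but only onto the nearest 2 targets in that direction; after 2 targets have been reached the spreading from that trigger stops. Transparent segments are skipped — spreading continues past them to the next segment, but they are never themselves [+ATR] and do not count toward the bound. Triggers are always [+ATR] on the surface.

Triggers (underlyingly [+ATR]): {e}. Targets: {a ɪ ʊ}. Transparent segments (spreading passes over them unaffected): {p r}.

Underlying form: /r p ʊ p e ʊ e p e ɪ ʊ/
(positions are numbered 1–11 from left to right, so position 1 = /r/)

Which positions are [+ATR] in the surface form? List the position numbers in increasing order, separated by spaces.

5 6 7 9 10 11

From /e/ at 5 rightward: 6 /ʊ/ → [+ATR]; 7 /e/ is itself a trigger — this domain ends here.
From /e/ at 7 rightward: 8 /p/ transparent; 9 /e/ is itself a trigger — this domain ends here.
From /e/ at 9 rightward: 10 /ɪ/ → [+ATR]; 11 /ʊ/ → [+ATR]; bound reached.
Target with no active source: position 3 stays [-ATR].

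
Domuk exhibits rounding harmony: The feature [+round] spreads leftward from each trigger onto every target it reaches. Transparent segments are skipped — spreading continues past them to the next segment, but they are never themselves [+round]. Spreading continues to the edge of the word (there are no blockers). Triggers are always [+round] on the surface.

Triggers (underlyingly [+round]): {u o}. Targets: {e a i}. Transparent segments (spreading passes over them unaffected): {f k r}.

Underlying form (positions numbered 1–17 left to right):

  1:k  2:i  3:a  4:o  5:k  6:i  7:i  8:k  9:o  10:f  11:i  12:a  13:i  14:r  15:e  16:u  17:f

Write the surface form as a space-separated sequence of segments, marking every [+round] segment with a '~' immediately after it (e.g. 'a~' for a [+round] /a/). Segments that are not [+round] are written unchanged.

k i~ a~ o~ k i~ i~ k o~ f i~ a~ i~ r e~ u~ f

From /o/ at 4 leftward: 3 /a/ → [+round]; 2 /i/ → [+round]; 1 /k/ transparent; word edge.
From /o/ at 9 leftward: 8 /k/ transparent; 7 /i/ → [+round]; 6 /i/ → [+round]; 5 /k/ transparent; 4 /o/ is itself a trigger — this domain ends here.
From /u/ at 16 leftward: 15 /e/ → [+round]; 14 /r/ transparent; 13 /i/ → [+round]; 12 /a/ → [+round]; 11 /i/ → [+round]; 10 /f/ transparent; 9 /o/ is itself a trigger — this domain ends here.
[+round] positions on the surface: 2 3 4 6 7 9 11 12 13 15 16.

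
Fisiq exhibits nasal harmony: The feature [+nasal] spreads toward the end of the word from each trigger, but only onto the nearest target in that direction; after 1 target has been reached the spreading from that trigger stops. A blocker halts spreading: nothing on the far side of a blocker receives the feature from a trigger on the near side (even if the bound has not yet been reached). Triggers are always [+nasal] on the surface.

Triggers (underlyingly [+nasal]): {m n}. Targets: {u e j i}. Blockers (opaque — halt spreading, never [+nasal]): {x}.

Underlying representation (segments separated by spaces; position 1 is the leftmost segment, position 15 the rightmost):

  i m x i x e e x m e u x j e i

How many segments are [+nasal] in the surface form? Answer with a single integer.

3

From /m/ at 2 rightward: 3 /x/ blocks.
From /m/ at 9 rightward: 10 /e/ → [+nasal]; bound reached.
Targets with no active source: positions 1 4 6 7 11 13 14 15 stay [-nasal].
[+nasal] positions on the surface: 2 9 10.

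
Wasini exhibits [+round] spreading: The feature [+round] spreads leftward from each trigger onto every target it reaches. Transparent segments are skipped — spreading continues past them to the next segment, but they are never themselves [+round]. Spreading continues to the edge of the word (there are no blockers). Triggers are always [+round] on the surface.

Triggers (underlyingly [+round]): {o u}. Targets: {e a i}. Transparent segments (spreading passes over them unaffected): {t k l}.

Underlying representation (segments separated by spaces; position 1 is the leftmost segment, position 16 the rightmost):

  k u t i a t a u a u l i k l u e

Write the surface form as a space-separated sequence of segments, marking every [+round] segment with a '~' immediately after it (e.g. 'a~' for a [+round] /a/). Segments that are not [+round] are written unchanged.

From /u/ at 2 leftward: 1 /k/ transparent; word edge.
From /u/ at 8 leftward: 7 /a/ → [+round]; 6 /t/ transparent; 5 /a/ → [+round]; 4 /i/ → [+round]; 3 /t/ transparent; 2 /u/ is itself a trigger — this domain ends here.
From /u/ at 10 leftward: 9 /a/ → [+round]; 8 /u/ is itself a trigger — this domain ends here.
From /u/ at 15 leftward: 14 /l/ transparent; 13 /k/ transparent; 12 /i/ → [+round]; 11 /l/ transparent; 10 /u/ is itself a trigger — this domain ends here.
Target with no active source: position 16 stays [-round].
[+round] positions on the surface: 2 4 5 7 8 9 10 12 15.

k u~ t i~ a~ t a~ u~ a~ u~ l i~ k l u~ e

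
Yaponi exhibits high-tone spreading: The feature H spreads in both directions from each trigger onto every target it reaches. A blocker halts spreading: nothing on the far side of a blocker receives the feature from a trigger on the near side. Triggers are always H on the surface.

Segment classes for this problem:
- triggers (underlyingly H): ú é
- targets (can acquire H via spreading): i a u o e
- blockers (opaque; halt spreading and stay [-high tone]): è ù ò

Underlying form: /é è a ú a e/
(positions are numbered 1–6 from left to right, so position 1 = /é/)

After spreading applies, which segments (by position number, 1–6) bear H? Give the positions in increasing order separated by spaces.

From /é/ at 1 rightward: 2 /è/ blocks.
From /é/ at 1 leftward: word edge.
From /ú/ at 4 rightward: 5 /a/ → H; 6 /e/ → H; word edge.
From /ú/ at 4 leftward: 3 /a/ → H; 2 /è/ blocks.

1 3 4 5 6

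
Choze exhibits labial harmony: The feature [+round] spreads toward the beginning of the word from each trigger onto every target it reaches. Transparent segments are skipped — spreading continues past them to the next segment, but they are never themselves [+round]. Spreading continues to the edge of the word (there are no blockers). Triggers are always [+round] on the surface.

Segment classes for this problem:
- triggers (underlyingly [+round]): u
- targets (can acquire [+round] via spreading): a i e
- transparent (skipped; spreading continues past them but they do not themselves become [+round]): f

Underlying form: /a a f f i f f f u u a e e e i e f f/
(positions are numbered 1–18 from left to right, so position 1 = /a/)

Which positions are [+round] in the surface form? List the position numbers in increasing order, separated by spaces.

1 2 5 9 10

From /u/ at 9 leftward: 8 /f/ transparent; 7 /f/ transparent; 6 /f/ transparent; 5 /i/ → [+round]; 4 /f/ transparent; 3 /f/ transparent; 2 /a/ → [+round]; 1 /a/ → [+round]; word edge.
From /u/ at 10 leftward: 9 /u/ is itself a trigger — this domain ends here.
Targets with no active source: positions 11 12 13 14 15 16 stay [-round].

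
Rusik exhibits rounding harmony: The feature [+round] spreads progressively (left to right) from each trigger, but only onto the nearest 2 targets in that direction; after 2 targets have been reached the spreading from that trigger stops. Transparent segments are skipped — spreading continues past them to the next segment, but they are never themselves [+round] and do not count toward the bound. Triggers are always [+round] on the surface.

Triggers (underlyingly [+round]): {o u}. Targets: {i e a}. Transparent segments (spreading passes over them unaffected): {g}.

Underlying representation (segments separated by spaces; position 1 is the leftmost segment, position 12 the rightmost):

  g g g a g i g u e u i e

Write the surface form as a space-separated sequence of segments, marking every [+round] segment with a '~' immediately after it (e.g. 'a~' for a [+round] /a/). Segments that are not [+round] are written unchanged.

g g g a g i g u~ e~ u~ i~ e~

From /u/ at 8 rightward: 9 /e/ → [+round]; 10 /u/ is itself a trigger — this domain ends here.
From /u/ at 10 rightward: 11 /i/ → [+round]; 12 /e/ → [+round]; bound reached.
Targets with no active source: positions 4 6 stay [-round].
[+round] positions on the surface: 8 9 10 11 12.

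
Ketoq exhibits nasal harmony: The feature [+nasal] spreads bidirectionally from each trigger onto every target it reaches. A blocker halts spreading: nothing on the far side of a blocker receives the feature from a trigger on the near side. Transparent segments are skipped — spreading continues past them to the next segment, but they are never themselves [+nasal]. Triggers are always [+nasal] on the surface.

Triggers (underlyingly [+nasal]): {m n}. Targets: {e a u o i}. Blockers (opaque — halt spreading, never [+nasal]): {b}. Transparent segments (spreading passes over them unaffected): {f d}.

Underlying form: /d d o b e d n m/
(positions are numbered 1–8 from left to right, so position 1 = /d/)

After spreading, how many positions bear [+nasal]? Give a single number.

From /n/ at 7 rightward: 8 /m/ is itself a trigger — this domain ends here.
From /n/ at 7 leftward: 6 /d/ transparent; 5 /e/ → [+nasal]; 4 /b/ blocks.
From /m/ at 8 rightward: word edge.
From /m/ at 8 leftward: 7 /n/ is itself a trigger — this domain ends here.
Target with no active source: position 3 stays [-nasal].
[+nasal] positions on the surface: 5 7 8.

3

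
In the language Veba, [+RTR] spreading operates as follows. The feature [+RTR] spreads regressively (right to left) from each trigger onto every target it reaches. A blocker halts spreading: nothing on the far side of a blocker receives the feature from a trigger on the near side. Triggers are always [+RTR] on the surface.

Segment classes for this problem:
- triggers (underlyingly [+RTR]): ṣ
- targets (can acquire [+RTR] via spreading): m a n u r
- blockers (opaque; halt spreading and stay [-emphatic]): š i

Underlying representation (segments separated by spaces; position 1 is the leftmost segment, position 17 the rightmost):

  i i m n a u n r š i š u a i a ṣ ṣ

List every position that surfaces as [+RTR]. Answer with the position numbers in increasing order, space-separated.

From /ṣ/ at 16 leftward: 15 /a/ → [+RTR]; 14 /i/ blocks.
From /ṣ/ at 17 leftward: 16 /ṣ/ is itself a trigger — this domain ends here.
Targets with no active source: positions 3 4 5 6 7 8 12 13 stay [-emphatic].

15 16 17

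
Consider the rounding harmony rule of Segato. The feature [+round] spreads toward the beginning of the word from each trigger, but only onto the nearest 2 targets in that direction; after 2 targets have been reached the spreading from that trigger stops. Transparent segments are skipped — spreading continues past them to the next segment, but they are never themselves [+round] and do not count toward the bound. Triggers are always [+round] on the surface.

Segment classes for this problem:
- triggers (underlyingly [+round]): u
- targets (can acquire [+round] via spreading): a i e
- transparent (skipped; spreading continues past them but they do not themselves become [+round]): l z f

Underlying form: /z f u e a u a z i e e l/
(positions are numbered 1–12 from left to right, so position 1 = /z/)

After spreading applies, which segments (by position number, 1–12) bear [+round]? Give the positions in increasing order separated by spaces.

3 4 5 6

From /u/ at 3 leftward: 2 /f/ transparent; 1 /z/ transparent; word edge.
From /u/ at 6 leftward: 5 /a/ → [+round]; 4 /e/ → [+round]; bound reached.
Targets with no active source: positions 7 9 10 11 stay [-round].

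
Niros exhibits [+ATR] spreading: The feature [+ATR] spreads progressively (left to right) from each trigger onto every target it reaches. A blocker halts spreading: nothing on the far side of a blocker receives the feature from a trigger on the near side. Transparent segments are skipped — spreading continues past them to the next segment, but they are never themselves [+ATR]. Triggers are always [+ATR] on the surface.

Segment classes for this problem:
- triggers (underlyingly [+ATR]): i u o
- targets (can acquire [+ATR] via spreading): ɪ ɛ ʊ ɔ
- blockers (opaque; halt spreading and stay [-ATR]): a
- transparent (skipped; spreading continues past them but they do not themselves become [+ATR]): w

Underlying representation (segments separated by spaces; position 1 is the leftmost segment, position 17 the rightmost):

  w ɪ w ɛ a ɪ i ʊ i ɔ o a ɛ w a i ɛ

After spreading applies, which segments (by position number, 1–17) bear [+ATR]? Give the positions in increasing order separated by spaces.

7 8 9 10 11 16 17

From /i/ at 7 rightward: 8 /ʊ/ → [+ATR]; 9 /i/ is itself a trigger — this domain ends here.
From /i/ at 9 rightward: 10 /ɔ/ → [+ATR]; 11 /o/ is itself a trigger — this domain ends here.
From /o/ at 11 rightward: 12 /a/ blocks.
From /i/ at 16 rightward: 17 /ɛ/ → [+ATR]; word edge.
Targets with no active source: positions 2 4 6 13 stay [-ATR].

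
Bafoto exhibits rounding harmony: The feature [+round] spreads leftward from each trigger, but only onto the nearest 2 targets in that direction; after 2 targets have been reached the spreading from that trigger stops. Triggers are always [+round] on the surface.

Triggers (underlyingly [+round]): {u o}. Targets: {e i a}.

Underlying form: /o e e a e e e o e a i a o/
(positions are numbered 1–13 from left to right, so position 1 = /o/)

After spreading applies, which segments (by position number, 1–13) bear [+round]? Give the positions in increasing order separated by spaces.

From /o/ at 1 leftward: word edge.
From /o/ at 8 leftward: 7 /e/ → [+round]; 6 /e/ → [+round]; bound reached.
From /o/ at 13 leftward: 12 /a/ → [+round]; 11 /i/ → [+round]; bound reached.
Targets with no active source: positions 2 3 4 5 9 10 stay [-round].

1 6 7 8 11 12 13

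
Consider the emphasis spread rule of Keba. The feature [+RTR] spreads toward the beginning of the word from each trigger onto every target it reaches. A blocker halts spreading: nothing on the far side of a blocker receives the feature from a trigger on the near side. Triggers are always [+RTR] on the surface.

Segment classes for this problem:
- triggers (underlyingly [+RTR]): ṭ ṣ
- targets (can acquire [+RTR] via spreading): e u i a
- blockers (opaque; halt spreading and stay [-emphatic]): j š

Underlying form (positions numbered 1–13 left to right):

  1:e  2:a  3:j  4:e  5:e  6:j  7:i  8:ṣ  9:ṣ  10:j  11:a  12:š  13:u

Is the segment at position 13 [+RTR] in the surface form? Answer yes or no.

From /ṣ/ at 8 leftward: 7 /i/ → [+RTR]; 6 /j/ blocks.
From /ṣ/ at 9 leftward: 8 /ṣ/ is itself a trigger — this domain ends here.
Targets with no active source: positions 1 2 4 5 11 13 stay [-emphatic].
[+RTR] positions on the surface: 7 8 9.

no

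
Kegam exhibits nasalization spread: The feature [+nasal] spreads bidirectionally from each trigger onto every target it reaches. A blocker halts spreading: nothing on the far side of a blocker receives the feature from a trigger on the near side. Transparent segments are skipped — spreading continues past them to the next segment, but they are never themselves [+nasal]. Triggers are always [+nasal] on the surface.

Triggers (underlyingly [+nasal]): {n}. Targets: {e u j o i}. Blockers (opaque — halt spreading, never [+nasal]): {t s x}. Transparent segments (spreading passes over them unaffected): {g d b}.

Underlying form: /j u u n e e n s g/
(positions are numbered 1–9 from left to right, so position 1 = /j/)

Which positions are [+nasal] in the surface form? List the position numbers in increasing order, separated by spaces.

1 2 3 4 5 6 7

From /n/ at 4 rightward: 5 /e/ → [+nasal]; 6 /e/ → [+nasal]; 7 /n/ is itself a trigger — this domain ends here.
From /n/ at 4 leftward: 3 /u/ → [+nasal]; 2 /u/ → [+nasal]; 1 /j/ → [+nasal]; word edge.
From /n/ at 7 rightward: 8 /s/ blocks.
From /n/ at 7 leftward: 6 /e/ → [+nasal]; 5 /e/ → [+nasal]; 4 /n/ is itself a trigger — this domain ends here.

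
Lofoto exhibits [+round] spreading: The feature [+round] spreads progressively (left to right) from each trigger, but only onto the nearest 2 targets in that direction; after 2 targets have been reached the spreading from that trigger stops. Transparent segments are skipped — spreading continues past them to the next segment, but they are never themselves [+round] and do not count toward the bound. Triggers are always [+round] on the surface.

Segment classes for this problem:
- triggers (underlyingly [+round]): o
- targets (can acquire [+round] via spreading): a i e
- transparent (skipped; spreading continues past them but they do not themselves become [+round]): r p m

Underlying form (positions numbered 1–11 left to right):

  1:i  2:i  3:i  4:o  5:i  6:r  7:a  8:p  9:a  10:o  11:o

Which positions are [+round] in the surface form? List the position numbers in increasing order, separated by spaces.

4 5 7 10 11

From /o/ at 4 rightward: 5 /i/ → [+round]; 6 /r/ transparent; 7 /a/ → [+round]; bound reached.
From /o/ at 10 rightward: 11 /o/ is itself a trigger — this domain ends here.
From /o/ at 11 rightward: word edge.
Targets with no active source: positions 1 2 3 9 stay [-round].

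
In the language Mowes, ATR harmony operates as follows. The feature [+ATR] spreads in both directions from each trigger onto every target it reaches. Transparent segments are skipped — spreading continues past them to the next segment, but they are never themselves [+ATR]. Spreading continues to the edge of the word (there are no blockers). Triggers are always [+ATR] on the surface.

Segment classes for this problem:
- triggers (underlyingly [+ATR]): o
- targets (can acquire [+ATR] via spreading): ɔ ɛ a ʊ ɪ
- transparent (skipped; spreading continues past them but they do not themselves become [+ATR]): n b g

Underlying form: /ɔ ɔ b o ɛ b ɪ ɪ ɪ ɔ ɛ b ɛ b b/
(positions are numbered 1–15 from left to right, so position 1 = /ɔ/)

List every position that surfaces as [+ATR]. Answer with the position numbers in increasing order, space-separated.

1 2 4 5 7 8 9 10 11 13

From /o/ at 4 rightward: 5 /ɛ/ → [+ATR]; 6 /b/ transparent; 7 /ɪ/ → [+ATR]; 8 /ɪ/ → [+ATR]; 9 /ɪ/ → [+ATR]; 10 /ɔ/ → [+ATR]; 11 /ɛ/ → [+ATR]; 12 /b/ transparent; 13 /ɛ/ → [+ATR]; 14 /b/ transparent; 15 /b/ transparent; word edge.
From /o/ at 4 leftward: 3 /b/ transparent; 2 /ɔ/ → [+ATR]; 1 /ɔ/ → [+ATR]; word edge.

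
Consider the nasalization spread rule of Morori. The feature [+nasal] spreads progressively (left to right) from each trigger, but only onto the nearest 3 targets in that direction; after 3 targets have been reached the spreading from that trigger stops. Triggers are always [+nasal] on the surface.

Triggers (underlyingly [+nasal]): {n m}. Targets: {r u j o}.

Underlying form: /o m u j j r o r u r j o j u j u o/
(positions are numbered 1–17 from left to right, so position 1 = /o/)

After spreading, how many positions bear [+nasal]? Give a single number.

4

From /m/ at 2 rightward: 3 /u/ → [+nasal]; 4 /j/ → [+nasal]; 5 /j/ → [+nasal]; bound reached.
Targets with no active source: positions 1 6 7 8 9 10 11 12 13 14 15 16 17 stay [-nasal].
[+nasal] positions on the surface: 2 3 4 5.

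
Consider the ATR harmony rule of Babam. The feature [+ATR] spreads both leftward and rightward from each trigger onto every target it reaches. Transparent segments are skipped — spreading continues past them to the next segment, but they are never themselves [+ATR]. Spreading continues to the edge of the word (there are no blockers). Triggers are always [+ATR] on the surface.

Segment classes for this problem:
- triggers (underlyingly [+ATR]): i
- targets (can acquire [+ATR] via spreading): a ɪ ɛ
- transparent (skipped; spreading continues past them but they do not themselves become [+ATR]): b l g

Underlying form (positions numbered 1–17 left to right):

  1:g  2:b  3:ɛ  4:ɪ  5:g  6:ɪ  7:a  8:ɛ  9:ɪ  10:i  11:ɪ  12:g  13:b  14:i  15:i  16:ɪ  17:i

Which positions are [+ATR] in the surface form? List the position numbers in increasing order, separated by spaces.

From /i/ at 10 rightward: 11 /ɪ/ → [+ATR]; 12 /g/ transparent; 13 /b/ transparent; 14 /i/ is itself a trigger — this domain ends here.
From /i/ at 10 leftward: 9 /ɪ/ → [+ATR]; 8 /ɛ/ → [+ATR]; 7 /a/ → [+ATR]; 6 /ɪ/ → [+ATR]; 5 /g/ transparent; 4 /ɪ/ → [+ATR]; 3 /ɛ/ → [+ATR]; 2 /b/ transparent; 1 /g/ transparent; word edge.
From /i/ at 14 rightward: 15 /i/ is itself a trigger — this domain ends here.
From /i/ at 14 leftward: 13 /b/ transparent; 12 /g/ transparent; 11 /ɪ/ → [+ATR]; 10 /i/ is itself a trigger — this domain ends here.
From /i/ at 15 rightward: 16 /ɪ/ → [+ATR]; 17 /i/ is itself a trigger — this domain ends here.
From /i/ at 15 leftward: 14 /i/ is itself a trigger — this domain ends here.
From /i/ at 17 rightward: word edge.
From /i/ at 17 leftward: 16 /ɪ/ → [+ATR]; 15 /i/ is itself a trigger — this domain ends here.

3 4 6 7 8 9 10 11 14 15 16 17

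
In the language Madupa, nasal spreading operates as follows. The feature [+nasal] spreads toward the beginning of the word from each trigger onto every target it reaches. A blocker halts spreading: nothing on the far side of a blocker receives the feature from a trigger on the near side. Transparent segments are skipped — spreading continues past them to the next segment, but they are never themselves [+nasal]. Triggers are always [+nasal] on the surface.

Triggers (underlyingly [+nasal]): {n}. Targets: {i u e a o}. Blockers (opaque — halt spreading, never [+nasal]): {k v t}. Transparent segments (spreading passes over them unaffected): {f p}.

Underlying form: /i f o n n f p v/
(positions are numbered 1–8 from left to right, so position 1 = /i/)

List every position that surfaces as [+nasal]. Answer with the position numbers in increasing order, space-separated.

From /n/ at 4 leftward: 3 /o/ → [+nasal]; 2 /f/ transparent; 1 /i/ → [+nasal]; word edge.
From /n/ at 5 leftward: 4 /n/ is itself a trigger — this domain ends here.

1 3 4 5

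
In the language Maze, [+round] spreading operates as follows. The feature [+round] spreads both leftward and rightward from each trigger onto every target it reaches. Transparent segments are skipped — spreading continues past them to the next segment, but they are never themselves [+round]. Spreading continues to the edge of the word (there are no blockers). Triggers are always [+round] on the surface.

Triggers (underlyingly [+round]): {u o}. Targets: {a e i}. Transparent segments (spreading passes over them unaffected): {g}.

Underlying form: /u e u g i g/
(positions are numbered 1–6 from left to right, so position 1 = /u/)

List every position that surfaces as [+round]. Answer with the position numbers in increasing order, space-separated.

1 2 3 5

From /u/ at 1 rightward: 2 /e/ → [+round]; 3 /u/ is itself a trigger — this domain ends here.
From /u/ at 1 leftward: word edge.
From /u/ at 3 rightward: 4 /g/ transparent; 5 /i/ → [+round]; 6 /g/ transparent; word edge.
From /u/ at 3 leftward: 2 /e/ → [+round]; 1 /u/ is itself a trigger — this domain ends here.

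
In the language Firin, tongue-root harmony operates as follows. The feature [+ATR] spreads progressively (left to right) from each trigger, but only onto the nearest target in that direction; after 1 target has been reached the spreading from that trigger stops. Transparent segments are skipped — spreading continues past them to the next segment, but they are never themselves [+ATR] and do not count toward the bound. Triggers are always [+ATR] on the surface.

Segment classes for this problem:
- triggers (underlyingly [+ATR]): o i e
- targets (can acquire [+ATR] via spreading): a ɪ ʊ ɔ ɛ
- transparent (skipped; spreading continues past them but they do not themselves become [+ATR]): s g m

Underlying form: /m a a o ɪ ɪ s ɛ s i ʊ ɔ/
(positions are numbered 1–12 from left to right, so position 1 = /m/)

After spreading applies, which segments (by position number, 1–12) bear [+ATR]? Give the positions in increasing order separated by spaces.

4 5 10 11

From /o/ at 4 rightward: 5 /ɪ/ → [+ATR]; bound reached.
From /i/ at 10 rightward: 11 /ʊ/ → [+ATR]; bound reached.
Targets with no active source: positions 2 3 6 8 12 stay [-ATR].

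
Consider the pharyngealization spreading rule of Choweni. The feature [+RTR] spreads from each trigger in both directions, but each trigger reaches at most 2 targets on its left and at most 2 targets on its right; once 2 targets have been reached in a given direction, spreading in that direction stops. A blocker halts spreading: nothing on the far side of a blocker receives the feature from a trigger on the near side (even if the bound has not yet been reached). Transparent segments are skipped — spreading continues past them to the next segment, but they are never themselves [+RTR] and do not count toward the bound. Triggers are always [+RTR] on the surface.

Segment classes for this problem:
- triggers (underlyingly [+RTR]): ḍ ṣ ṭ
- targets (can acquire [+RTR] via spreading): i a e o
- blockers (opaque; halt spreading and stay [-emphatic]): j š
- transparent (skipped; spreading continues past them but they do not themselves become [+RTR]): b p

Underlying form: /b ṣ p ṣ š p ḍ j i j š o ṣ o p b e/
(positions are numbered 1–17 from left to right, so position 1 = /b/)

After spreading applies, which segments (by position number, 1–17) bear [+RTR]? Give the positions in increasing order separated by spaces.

From /ṣ/ at 2 rightward: 3 /p/ transparent; 4 /ṣ/ is itself a trigger — this domain ends here.
From /ṣ/ at 2 leftward: 1 /b/ transparent; word edge.
From /ṣ/ at 4 rightward: 5 /š/ blocks.
From /ṣ/ at 4 leftward: 3 /p/ transparent; 2 /ṣ/ is itself a trigger — this domain ends here.
From /ḍ/ at 7 rightward: 8 /j/ blocks.
From /ḍ/ at 7 leftward: 6 /p/ transparent; 5 /š/ blocks.
From /ṣ/ at 13 rightward: 14 /o/ → [+RTR]; 15 /p/ transparent; 16 /b/ transparent; 17 /e/ → [+RTR]; bound reached.
From /ṣ/ at 13 leftward: 12 /o/ → [+RTR]; 11 /š/ blocks.
Target with no active source: position 9 stays [-emphatic].

2 4 7 12 13 14 17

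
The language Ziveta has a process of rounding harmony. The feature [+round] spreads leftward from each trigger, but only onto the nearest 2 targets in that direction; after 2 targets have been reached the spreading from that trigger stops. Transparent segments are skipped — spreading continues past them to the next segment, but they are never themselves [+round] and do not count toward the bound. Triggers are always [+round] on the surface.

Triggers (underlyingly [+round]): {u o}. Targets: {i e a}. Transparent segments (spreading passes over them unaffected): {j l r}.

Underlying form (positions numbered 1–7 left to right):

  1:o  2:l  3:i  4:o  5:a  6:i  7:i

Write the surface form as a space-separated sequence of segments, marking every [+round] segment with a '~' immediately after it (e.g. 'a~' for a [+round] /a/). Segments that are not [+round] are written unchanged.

o~ l i~ o~ a i i

From /o/ at 1 leftward: word edge.
From /o/ at 4 leftward: 3 /i/ → [+round]; 2 /l/ transparent; 1 /o/ is itself a trigger — this domain ends here.
Targets with no active source: positions 5 6 7 stay [-round].
[+round] positions on the surface: 1 3 4.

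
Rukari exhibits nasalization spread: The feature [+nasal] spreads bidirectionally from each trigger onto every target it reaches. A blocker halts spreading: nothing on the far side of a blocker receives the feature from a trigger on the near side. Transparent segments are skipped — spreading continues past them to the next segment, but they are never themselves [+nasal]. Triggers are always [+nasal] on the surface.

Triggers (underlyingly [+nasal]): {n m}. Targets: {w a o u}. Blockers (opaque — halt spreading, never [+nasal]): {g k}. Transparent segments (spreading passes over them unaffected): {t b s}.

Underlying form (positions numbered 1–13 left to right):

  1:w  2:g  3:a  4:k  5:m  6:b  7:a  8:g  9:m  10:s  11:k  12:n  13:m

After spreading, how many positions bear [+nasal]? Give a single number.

5

From /m/ at 5 rightward: 6 /b/ transparent; 7 /a/ → [+nasal]; 8 /g/ blocks.
From /m/ at 5 leftward: 4 /k/ blocks.
From /m/ at 9 rightward: 10 /s/ transparent; 11 /k/ blocks.
From /m/ at 9 leftward: 8 /g/ blocks.
From /n/ at 12 rightward: 13 /m/ is itself a trigger — this domain ends here.
From /n/ at 12 leftward: 11 /k/ blocks.
From /m/ at 13 rightward: word edge.
From /m/ at 13 leftward: 12 /n/ is itself a trigger — this domain ends here.
Targets with no active source: positions 1 3 stay [-nasal].
[+nasal] positions on the surface: 5 7 9 12 13.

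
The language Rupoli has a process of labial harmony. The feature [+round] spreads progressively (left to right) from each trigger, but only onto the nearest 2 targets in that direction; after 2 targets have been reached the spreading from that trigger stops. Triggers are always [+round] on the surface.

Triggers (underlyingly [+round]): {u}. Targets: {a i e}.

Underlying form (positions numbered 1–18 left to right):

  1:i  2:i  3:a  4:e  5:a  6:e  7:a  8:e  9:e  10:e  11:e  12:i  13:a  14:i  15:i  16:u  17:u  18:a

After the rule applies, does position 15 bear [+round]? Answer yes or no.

From /u/ at 16 rightward: 17 /u/ is itself a trigger — this domain ends here.
From /u/ at 17 rightward: 18 /a/ → [+round]; word edge.
Targets with no active source: positions 1 2 3 4 5 6 7 8 9 10 11 12 13 14 15 stay [-round].
[+round] positions on the surface: 16 17 18.

no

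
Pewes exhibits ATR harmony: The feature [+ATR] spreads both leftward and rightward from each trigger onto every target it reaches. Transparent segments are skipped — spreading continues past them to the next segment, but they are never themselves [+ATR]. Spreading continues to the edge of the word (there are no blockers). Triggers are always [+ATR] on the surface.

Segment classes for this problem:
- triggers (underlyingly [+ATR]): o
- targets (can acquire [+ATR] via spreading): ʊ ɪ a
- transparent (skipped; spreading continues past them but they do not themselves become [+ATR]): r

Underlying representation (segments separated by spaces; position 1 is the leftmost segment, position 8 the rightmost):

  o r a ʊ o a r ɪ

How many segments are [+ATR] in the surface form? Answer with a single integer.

6

From /o/ at 1 rightward: 2 /r/ transparent; 3 /a/ → [+ATR]; 4 /ʊ/ → [+ATR]; 5 /o/ is itself a trigger — this domain ends here.
From /o/ at 1 leftward: word edge.
From /o/ at 5 rightward: 6 /a/ → [+ATR]; 7 /r/ transparent; 8 /ɪ/ → [+ATR]; word edge.
From /o/ at 5 leftward: 4 /ʊ/ → [+ATR]; 3 /a/ → [+ATR]; 2 /r/ transparent; 1 /o/ is itself a trigger — this domain ends here.
[+ATR] positions on the surface: 1 3 4 5 6 8.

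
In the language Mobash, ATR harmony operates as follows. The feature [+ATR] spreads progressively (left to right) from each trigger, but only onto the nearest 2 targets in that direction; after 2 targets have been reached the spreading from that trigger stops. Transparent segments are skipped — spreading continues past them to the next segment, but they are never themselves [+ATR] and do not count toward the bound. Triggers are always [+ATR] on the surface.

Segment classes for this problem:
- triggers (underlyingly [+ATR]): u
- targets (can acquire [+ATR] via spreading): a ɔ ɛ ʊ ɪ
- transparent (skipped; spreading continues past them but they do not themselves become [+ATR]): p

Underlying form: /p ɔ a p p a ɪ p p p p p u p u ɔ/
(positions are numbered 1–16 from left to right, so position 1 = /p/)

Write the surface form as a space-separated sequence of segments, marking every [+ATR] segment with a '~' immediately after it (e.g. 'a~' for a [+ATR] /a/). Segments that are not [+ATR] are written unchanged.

From /u/ at 13 rightward: 14 /p/ transparent; 15 /u/ is itself a trigger — this domain ends here.
From /u/ at 15 rightward: 16 /ɔ/ → [+ATR]; word edge.
Targets with no active source: positions 2 3 6 7 stay [-ATR].
[+ATR] positions on the surface: 13 15 16.

p ɔ a p p a ɪ p p p p p u~ p u~ ɔ~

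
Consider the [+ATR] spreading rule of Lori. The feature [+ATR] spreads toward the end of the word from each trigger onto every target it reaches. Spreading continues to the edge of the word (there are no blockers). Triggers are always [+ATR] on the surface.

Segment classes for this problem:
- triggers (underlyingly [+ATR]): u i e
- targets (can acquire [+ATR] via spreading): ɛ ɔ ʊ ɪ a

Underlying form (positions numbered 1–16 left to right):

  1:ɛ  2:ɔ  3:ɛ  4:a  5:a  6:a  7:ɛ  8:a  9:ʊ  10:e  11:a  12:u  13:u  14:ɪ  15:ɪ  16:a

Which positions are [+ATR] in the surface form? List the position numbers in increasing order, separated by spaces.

10 11 12 13 14 15 16

From /e/ at 10 rightward: 11 /a/ → [+ATR]; 12 /u/ is itself a trigger — this domain ends here.
From /u/ at 12 rightward: 13 /u/ is itself a trigger — this domain ends here.
From /u/ at 13 rightward: 14 /ɪ/ → [+ATR]; 15 /ɪ/ → [+ATR]; 16 /a/ → [+ATR]; word edge.
Targets with no active source: positions 1 2 3 4 5 6 7 8 9 stay [-ATR].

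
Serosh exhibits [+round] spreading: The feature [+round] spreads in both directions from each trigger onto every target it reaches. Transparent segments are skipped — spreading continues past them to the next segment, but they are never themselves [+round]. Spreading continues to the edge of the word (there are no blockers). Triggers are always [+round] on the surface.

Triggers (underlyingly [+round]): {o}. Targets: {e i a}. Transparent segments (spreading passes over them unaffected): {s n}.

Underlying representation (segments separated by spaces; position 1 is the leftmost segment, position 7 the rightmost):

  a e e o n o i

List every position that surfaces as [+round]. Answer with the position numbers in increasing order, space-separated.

From /o/ at 4 rightward: 5 /n/ transparent; 6 /o/ is itself a trigger — this domain ends here.
From /o/ at 4 leftward: 3 /e/ → [+round]; 2 /e/ → [+round]; 1 /a/ → [+round]; word edge.
From /o/ at 6 rightward: 7 /i/ → [+round]; word edge.
From /o/ at 6 leftward: 5 /n/ transparent; 4 /o/ is itself a trigger — this domain ends here.

1 2 3 4 6 7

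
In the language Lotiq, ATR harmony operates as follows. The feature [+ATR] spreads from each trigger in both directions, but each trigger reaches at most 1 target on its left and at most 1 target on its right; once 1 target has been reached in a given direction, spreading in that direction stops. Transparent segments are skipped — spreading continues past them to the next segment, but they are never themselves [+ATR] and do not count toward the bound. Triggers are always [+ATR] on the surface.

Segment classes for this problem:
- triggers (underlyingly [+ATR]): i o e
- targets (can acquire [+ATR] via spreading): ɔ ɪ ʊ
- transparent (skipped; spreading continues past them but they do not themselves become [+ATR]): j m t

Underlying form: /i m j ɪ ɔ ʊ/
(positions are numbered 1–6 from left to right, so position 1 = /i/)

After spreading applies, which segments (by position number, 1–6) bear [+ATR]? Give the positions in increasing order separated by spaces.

1 4

From /i/ at 1 rightward: 2 /m/ transparent; 3 /j/ transparent; 4 /ɪ/ → [+ATR]; bound reached.
From /i/ at 1 leftward: word edge.
Targets with no active source: positions 5 6 stay [-ATR].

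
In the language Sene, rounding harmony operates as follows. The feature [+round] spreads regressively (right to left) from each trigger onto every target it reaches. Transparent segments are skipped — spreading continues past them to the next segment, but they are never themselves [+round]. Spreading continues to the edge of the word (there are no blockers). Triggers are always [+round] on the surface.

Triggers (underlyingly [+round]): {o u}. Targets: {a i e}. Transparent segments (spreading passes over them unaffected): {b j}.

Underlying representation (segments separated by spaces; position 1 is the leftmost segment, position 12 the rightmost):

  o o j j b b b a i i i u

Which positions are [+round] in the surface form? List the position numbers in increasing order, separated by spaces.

From /o/ at 1 leftward: word edge.
From /o/ at 2 leftward: 1 /o/ is itself a trigger — this domain ends here.
From /u/ at 12 leftward: 11 /i/ → [+round]; 10 /i/ → [+round]; 9 /i/ → [+round]; 8 /a/ → [+round]; 7 /b/ transparent; 6 /b/ transparent; 5 /b/ transparent; 4 /j/ transparent; 3 /j/ transparent; 2 /o/ is itself a trigger — this domain ends here.

1 2 8 9 10 11 12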